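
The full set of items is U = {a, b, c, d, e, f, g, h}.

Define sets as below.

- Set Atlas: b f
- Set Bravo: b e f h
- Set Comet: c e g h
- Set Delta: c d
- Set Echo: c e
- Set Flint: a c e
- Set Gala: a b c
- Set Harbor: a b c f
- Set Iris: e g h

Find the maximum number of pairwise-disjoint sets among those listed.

Atlas, Delta, Iris are pairwise disjoint (Atlas={b,f}; Delta={c,d}; Iris={e,g,h}).
Every remaining set overlaps one of these, and no 4 of the listed sets are pairwise disjoint, so 3 is the maximum.

3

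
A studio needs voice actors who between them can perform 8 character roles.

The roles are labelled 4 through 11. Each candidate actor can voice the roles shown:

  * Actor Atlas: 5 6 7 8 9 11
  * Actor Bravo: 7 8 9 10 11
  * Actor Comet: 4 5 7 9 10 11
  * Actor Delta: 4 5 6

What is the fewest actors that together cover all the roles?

2

Atlas and Comet together: Atlas ∪ Comet = {4, 5, 6, 7, 8, 9, 10, 11} — every role is covered.
No single actor has all 8 roles (the largest, Atlas, has 6), so 2 is optimal.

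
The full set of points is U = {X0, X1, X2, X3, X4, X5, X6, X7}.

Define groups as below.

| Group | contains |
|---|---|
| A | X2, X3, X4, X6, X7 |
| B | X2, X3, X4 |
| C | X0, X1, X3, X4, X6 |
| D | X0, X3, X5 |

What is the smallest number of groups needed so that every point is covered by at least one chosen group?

3

A, C, and D cover everything between them: the union {X0, X1, X2, X3, X4, X5, X6, X7} is all of U.
Only C contains X1, so C is forced; the remaining 3 points need at least 2 more groups (each remaining group adds at most 2) — so at least 3 groups are needed, and 3 is optimal.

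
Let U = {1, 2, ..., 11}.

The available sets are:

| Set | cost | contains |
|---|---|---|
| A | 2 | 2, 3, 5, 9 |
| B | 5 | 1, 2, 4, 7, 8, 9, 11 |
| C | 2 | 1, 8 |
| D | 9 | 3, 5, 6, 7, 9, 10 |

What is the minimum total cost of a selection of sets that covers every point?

B, D together cover every point (B ∪ D = {1, 2, 3, 4, 5, 6, 7, 8, 9, 10, 11}); total cost 5 + 9 = 14.
The greedy pick A, B, D costs 16; no covering selection beats 14.

14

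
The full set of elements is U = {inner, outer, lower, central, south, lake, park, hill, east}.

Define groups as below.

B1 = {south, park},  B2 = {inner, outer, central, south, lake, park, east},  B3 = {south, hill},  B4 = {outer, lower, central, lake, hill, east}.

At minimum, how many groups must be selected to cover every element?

B2 and B4 together: B2 ∪ B4 = {inner, outer, lower, central, south, lake, park, hill, east} — every element is covered.
No single group has all 9 elements (the largest, B2, has 7), so 2 is optimal.

2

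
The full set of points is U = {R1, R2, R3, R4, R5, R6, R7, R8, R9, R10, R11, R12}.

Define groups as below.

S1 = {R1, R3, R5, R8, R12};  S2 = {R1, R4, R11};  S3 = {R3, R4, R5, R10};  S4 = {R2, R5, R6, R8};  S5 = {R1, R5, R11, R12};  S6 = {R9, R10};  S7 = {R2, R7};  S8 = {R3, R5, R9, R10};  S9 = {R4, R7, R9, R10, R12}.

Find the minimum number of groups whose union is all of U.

S2 and S3 and S4 and S9 together: S2 ∪ S3 ∪ S4 ∪ S9 = {R1, R2, R3, R4, R5, R6, R7, R8, R9, R10, R11, R12} — every point is covered.
No 3 of the 9 groups cover everything (all 84 combinations miss at least one point), so 4 is optimal.

4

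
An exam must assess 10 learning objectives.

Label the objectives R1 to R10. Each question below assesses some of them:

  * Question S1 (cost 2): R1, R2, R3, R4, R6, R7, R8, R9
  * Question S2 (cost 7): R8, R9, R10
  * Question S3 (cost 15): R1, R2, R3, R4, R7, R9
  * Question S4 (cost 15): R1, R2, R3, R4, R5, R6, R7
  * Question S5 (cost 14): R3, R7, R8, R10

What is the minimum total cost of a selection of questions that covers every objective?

S2, S4 together cover every objective (S2 ∪ S4 = {R1, R2, R3, R4, R5, R6, R7, R8, R9, R10}); total cost 7 + 15 = 22.
The greedy pick S1, S2, S4 costs 24; no covering selection beats 22.

22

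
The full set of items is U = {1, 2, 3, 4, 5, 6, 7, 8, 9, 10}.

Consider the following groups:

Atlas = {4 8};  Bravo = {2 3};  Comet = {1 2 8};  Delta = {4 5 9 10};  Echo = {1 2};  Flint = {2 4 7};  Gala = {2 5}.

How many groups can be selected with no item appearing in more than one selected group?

Delta, Echo are pairwise disjoint (Delta={4,5,9,10}; Echo={1,2}).
Every remaining group overlaps one of these, and no 3 of the listed groups are pairwise disjoint, so 2 is the maximum.

2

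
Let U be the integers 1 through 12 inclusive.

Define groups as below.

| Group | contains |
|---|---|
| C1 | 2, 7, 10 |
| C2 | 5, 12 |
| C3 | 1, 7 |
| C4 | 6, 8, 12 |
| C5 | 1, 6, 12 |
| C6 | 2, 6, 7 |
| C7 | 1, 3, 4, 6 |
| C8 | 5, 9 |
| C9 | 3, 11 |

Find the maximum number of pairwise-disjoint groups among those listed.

4

C1, C5, C8, C9 are pairwise disjoint (C1={2,7,10}; C5={1,6,12}; C8={5,9}; C9={3,11}).
Every remaining group overlaps one of these, and no 5 of the listed groups are pairwise disjoint, so 4 is the maximum.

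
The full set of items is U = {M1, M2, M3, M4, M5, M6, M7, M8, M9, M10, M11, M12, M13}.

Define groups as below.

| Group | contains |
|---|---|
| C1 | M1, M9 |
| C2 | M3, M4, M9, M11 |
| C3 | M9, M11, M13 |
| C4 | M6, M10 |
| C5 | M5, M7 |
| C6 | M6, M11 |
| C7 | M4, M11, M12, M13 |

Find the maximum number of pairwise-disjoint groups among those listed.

C1, C4, C5, C7 are pairwise disjoint (C1={M1,M9}; C4={M6,M10}; C5={M5,M7}; C7={M4,M11,M12,M13}).
Every remaining group overlaps one of these, and no 5 of the listed groups are pairwise disjoint, so 4 is the maximum.

4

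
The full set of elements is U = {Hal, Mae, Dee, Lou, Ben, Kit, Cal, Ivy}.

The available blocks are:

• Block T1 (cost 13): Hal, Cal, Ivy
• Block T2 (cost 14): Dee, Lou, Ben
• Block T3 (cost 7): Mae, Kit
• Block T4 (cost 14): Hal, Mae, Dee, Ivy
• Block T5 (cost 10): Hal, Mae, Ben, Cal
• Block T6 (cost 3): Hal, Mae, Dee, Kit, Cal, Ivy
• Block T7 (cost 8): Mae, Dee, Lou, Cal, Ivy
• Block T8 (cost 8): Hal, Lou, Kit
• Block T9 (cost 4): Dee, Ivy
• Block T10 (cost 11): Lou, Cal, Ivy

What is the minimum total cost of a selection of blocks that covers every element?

T2, T6 together cover every element (T2 ∪ T6 = {Hal, Mae, Dee, Lou, Ben, Kit, Cal, Ivy}); total cost 14 + 3 = 17.
No covering selection has total cost below 17.

17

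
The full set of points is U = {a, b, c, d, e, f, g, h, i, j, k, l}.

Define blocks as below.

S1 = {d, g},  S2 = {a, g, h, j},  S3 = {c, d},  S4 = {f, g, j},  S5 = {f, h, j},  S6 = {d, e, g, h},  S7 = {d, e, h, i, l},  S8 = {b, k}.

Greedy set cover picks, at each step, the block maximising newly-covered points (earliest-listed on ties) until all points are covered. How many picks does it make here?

Greedy: pick S7 (covers 5 new) → pick S2 (covers 3 new) → pick S8 (covers 2 new) → pick S3 (covers 1 new) → pick S4 (covers 1 new). Total picks: 5.

5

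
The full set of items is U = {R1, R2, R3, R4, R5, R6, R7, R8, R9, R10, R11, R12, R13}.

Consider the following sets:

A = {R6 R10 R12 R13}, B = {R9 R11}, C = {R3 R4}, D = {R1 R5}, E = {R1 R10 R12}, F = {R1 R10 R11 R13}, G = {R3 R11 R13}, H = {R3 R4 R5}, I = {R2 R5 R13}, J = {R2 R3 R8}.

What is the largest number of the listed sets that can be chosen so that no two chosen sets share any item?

4

B, C, E, I are pairwise disjoint (B={R9,R11}; C={R3,R4}; E={R1,R10,R12}; I={R2,R5,R13}).
Every remaining set overlaps one of these, and no 5 of the listed sets are pairwise disjoint, so 4 is the maximum.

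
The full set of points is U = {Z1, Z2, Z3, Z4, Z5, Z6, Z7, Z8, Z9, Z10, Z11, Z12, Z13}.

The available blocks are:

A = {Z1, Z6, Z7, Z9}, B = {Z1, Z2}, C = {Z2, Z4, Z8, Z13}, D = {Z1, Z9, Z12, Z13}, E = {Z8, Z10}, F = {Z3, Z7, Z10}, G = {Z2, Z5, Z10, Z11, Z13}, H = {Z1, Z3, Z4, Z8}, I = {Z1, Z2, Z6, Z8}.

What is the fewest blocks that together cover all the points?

Take {A, D, G, H}. Their union is {Z1, Z2, Z3, Z4, Z5, Z6, Z7, Z8, Z9, Z10, Z11, Z12, Z13}, which is all 13 points.
Only D contains Z12, so D is forced; the remaining 9 points need at least 3 more blocks (each remaining block adds at most 4) — so at least 4 blocks are needed, and 4 is optimal.

4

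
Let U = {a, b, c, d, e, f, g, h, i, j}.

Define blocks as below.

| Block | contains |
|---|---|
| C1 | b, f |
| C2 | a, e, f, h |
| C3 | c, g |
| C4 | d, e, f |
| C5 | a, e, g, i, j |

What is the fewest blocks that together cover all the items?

5

C1, C2, C3, C4, and C5 cover everything between them: the union {a, b, c, d, e, f, g, h, i, j} is all of U.
No 4 of the 5 blocks cover everything (all 5 combinations miss at least one item), so 5 is optimal.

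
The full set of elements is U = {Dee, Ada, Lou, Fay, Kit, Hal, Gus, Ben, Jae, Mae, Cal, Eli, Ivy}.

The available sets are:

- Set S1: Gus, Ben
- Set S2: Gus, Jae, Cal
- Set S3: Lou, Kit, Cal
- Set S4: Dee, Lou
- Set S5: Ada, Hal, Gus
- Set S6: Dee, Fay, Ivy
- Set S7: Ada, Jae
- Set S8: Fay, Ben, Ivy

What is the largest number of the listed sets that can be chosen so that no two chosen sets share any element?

S1, S3, S6, S7 are pairwise disjoint (S1={Gus,Ben}; S3={Lou,Kit,Cal}; S6={Dee,Fay,Ivy}; S7={Ada,Jae}).
Every remaining set overlaps one of these, and no 5 of the listed sets are pairwise disjoint, so 4 is the maximum.

4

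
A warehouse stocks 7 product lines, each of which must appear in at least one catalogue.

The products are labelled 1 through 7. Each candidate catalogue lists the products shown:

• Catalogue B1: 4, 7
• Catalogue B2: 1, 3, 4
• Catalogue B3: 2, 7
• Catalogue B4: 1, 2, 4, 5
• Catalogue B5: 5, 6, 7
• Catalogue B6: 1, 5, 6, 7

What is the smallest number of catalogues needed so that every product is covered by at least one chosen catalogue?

3

Take {B2, B3, B5}. Their union is {1, 2, 3, 4, 5, 6, 7}, which is all 7 products.
Only B2 contains 3, so B2 is forced; the remaining 4 products need at least 2 more catalogues (each remaining catalogue adds at most 3) — so at least 3 catalogues are needed, and 3 is optimal.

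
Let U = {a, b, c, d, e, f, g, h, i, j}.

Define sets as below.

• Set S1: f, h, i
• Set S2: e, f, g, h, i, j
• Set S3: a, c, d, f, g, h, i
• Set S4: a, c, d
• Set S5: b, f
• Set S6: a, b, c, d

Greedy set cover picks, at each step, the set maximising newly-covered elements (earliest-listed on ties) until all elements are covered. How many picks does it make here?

Greedy: pick S3 (covers 7 new) → pick S2 (covers 2 new) → pick S5 (covers 1 new). Total picks: 3.
(The true minimum cover uses only 2 sets, so greedy is not optimal here.)

3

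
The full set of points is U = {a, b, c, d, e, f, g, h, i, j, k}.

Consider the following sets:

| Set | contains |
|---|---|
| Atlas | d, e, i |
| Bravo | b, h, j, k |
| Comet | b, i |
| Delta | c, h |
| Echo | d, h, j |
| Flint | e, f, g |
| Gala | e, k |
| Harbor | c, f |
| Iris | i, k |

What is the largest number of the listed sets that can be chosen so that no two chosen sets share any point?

4

Comet, Echo, Gala, Harbor are pairwise disjoint (Comet={b,i}; Echo={d,h,j}; Gala={e,k}; Harbor={c,f}).
Every remaining set overlaps one of these, and no 5 of the listed sets are pairwise disjoint, so 4 is the maximum.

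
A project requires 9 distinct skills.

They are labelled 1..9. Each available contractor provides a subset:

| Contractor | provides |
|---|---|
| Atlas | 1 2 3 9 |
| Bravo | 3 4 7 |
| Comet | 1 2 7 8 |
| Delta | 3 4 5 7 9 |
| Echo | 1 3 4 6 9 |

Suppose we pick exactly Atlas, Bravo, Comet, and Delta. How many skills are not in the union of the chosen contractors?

1

Union of Atlas, Bravo, Comet, Delta = {1, 2, 3, 4, 5, 7, 8, 9}.
Not covered: 6 — 1 skill.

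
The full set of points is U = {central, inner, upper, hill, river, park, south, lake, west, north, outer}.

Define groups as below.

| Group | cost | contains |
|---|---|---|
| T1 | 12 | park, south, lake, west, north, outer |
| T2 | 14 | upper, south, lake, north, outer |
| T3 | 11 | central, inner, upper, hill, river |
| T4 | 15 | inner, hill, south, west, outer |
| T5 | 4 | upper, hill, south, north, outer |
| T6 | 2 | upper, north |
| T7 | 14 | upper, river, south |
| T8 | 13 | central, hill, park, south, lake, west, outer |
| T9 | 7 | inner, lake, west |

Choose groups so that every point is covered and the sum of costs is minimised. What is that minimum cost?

T1, T3 together cover every point (T1 ∪ T3 = {central, inner, upper, hill, river, park, south, lake, west, north, outer}); total cost 12 + 11 = 23.
The greedy pick T5, T9, T3, T1 costs 34; no covering selection beats 23.

23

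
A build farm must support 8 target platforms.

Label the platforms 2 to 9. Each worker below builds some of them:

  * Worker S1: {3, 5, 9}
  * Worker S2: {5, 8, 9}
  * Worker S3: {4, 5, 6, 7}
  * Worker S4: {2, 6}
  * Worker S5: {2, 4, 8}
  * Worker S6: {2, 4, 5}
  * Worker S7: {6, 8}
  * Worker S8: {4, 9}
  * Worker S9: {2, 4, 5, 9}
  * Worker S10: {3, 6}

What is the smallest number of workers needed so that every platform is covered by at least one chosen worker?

Take {S1, S3, S5}. Their union is {2, 3, 4, 5, 6, 7, 8, 9}, which is all 8 platforms.
Only S3 contains 7, so S3 is forced; the remaining 4 platforms need at least 2 more workers (each remaining worker adds at most 2) — so at least 3 workers are needed, and 3 is optimal.

3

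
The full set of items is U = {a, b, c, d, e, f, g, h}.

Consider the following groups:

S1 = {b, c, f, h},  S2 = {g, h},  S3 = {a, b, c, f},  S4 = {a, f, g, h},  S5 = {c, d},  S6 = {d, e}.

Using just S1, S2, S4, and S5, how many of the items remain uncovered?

1

Union of S1, S2, S4, S5 = {a, b, c, d, f, g, h}.
Not covered: e — 1 item.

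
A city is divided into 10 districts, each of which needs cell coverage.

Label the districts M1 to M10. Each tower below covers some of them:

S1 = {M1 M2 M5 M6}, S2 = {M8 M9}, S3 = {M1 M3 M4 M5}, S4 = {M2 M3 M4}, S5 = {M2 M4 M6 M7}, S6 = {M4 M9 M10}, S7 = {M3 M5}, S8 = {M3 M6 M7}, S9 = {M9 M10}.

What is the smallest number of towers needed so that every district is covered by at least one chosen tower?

4

S1 and S2 and S6 and S8 together: S1 ∪ S2 ∪ S6 ∪ S8 = {M1, M2, M3, M4, M5, M6, M7, M8, M9, M10} — every district is covered.
No 3 of the 9 towers cover everything (all 84 combinations miss at least one district), so 4 is optimal.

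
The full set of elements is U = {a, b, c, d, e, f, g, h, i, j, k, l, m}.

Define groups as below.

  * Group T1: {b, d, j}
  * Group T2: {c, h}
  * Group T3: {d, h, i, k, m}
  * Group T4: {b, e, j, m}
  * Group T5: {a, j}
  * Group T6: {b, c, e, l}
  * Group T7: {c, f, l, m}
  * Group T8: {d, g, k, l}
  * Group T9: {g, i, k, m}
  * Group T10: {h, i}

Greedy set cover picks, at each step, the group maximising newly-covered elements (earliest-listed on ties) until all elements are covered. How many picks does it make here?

5

Greedy: pick T3 (covers 5 new) → pick T6 (covers 4 new) → pick T5 (covers 2 new) → pick T7 (covers 1 new) → pick T8 (covers 1 new). Total picks: 5.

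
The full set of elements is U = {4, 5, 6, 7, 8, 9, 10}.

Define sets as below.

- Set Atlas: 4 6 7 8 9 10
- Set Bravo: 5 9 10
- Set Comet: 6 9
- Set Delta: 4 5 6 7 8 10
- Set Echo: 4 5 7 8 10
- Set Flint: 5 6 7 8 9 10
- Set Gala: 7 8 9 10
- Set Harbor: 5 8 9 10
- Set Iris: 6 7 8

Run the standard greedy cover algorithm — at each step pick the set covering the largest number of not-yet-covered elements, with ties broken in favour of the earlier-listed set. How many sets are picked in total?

Greedy: pick Atlas (covers 6 new) → pick Bravo (covers 1 new). Total picks: 2.

2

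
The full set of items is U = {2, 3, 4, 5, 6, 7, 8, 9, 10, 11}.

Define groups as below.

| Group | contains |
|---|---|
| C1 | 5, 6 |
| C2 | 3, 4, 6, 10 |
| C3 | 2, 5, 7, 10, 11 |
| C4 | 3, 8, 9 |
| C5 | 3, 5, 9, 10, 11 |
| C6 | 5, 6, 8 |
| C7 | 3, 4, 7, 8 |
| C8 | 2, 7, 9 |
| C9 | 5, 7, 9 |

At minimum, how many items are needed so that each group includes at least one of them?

H = {4, 5, 9} meets every group (each contains at least one member of H), and |H| = 3.
No choice of 2 items meets every group, so 3 is the minimum.

3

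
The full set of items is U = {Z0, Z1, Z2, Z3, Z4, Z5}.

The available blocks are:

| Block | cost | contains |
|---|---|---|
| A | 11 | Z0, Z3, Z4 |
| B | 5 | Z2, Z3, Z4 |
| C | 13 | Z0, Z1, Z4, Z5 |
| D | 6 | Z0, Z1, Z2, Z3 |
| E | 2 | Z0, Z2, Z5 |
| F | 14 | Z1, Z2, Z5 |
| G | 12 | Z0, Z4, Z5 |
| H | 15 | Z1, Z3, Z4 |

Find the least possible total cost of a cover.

13

B, D, E together cover every item (B ∪ D ∪ E = {Z0, Z1, Z2, Z3, Z4, Z5}); total cost 5 + 6 + 2 = 13.
No covering selection has total cost below 13.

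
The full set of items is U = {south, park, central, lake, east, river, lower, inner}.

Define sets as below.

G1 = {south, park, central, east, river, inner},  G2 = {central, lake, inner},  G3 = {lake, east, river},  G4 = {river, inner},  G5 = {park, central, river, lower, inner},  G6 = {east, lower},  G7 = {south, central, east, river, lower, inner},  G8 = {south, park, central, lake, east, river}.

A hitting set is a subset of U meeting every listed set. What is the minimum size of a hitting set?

2

Take H = {east, inner}. Each listed set contains at least one of these, so H is a hitting set of size 2.
The sets G4, G6 are pairwise disjoint, so any hitting set needs a separate item for each — at least 2. Hence 2 is optimal.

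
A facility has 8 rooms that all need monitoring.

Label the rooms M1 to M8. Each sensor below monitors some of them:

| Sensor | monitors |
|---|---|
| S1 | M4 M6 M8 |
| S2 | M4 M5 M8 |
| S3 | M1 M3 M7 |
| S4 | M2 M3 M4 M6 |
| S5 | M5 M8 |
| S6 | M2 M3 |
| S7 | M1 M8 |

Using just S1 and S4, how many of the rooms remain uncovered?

Union of S1, S4 = {M2, M3, M4, M6, M8}.
Not covered: M1, M5, M7 — 3 rooms.

3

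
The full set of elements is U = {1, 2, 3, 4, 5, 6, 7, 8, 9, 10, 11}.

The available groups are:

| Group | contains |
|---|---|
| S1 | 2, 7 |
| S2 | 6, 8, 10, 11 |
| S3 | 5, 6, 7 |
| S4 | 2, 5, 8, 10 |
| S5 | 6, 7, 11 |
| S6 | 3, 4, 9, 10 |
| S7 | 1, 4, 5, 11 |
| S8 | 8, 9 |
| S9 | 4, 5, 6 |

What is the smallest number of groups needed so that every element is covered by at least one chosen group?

S3 and S4 and S6 and S7 together: S3 ∪ S4 ∪ S6 ∪ S7 = {1, 2, 3, 4, 5, 6, 7, 8, 9, 10, 11} — every element is covered.
Only S7 contains 1, so S7 is forced; the remaining 7 elements need at least 3 more groups (each remaining group adds at most 3) — so at least 4 groups are needed, and 4 is optimal.

4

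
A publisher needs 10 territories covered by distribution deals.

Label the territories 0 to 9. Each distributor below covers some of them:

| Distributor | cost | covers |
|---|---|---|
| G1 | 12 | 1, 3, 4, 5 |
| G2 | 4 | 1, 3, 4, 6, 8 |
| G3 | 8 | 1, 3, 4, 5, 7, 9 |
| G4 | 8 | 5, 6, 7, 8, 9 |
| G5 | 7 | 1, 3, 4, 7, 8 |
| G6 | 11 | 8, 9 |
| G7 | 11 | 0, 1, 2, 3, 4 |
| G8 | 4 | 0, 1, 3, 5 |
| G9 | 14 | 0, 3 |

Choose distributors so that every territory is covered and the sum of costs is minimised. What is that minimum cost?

19

G4, G7 together cover every territory (G4 ∪ G7 = {0, 1, 2, 3, 4, 5, 6, 7, 8, 9}); total cost 8 + 11 = 19.
The greedy pick G2, G8, G3, G7 costs 27; no covering selection beats 19.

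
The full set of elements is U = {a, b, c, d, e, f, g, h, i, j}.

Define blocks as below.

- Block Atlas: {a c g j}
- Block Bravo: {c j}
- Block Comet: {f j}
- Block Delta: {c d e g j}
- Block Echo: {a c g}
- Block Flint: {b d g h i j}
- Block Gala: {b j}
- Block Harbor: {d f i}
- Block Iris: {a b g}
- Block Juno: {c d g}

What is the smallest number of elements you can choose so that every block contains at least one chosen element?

Take T = {d, g, j}. Each listed block contains at least one of these, so T is a hitting set of size 3.
The blocks Echo, Gala, Harbor are pairwise disjoint, so any hitting set needs a separate element for each — at least 3. Hence 3 is optimal.

3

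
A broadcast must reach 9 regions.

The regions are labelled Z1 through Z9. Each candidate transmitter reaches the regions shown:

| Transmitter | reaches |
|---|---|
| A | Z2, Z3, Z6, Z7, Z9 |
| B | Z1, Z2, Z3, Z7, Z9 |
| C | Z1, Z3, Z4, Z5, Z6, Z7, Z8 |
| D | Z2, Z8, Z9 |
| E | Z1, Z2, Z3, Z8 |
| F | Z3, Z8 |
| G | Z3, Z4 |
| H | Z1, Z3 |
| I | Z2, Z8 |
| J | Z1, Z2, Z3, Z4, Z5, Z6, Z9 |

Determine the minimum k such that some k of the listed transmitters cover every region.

C and J together: C ∪ J = {Z1, Z2, Z3, Z4, Z5, Z6, Z7, Z8, Z9} — every region is covered.
No single transmitter has all 9 regions (the largest, C, has 7), so 2 is optimal.

2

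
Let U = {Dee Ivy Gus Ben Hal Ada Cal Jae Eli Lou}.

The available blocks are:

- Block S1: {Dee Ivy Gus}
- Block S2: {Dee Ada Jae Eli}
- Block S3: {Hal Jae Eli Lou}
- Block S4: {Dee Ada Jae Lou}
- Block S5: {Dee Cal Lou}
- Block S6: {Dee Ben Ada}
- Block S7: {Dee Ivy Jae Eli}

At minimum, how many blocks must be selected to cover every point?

4

Take {S1, S3, S5, S6}. Their union is {Dee, Ivy, Gus, Ben, Hal, Ada, Cal, Jae, Eli, Lou}, which is all 10 points.
Only S5 contains Cal, so S5 is forced; the remaining 7 points need at least 3 more blocks (each remaining block adds at most 3) — so at least 4 blocks are needed, and 4 is optimal.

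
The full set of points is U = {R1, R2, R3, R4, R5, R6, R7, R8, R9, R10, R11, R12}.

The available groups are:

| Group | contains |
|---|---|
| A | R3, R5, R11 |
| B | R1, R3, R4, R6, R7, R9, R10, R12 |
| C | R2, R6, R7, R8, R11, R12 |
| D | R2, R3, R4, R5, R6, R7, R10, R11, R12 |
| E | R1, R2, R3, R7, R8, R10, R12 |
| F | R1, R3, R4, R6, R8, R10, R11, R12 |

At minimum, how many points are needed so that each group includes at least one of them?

2

H = {R3, R11} meets every group (each contains at least one member of H), and |H| = 2.
No single point lies in every group, so at least 2 are needed and 2 is optimal.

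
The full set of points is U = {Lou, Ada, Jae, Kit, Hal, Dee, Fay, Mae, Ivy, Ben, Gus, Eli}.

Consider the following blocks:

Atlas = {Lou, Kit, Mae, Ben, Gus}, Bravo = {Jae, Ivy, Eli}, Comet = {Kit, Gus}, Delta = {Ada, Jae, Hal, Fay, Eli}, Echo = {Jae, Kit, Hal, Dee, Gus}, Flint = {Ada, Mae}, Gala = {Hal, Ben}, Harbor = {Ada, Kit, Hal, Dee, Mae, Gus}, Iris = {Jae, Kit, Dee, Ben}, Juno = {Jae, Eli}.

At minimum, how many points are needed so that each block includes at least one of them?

The 4 points {Ada, Kit, Ben, Eli} hit every block.
The blocks Bravo, Comet, Flint, Gala are pairwise disjoint, so any hitting set needs a separate point for each — at least 4. Hence 4 is optimal.

4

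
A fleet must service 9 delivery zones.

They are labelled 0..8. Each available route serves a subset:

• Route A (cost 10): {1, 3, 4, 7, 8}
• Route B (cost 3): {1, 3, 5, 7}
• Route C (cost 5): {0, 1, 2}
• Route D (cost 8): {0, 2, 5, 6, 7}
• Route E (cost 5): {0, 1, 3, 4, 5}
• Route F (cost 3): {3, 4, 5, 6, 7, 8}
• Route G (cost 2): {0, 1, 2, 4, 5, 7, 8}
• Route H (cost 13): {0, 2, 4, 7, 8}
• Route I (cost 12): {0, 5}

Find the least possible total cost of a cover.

F, G together cover every zone (F ∪ G = {0, 1, 2, 3, 4, 5, 6, 7, 8}); total cost 3 + 2 = 5.
No covering selection has total cost below 5.

5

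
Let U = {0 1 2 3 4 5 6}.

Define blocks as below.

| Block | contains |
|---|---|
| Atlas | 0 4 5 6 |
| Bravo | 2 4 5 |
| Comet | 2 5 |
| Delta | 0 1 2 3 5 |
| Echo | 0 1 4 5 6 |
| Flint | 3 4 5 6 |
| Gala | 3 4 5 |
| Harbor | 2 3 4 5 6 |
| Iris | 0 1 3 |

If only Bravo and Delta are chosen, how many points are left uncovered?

Union of Bravo, Delta = {0, 1, 2, 3, 4, 5}.
Not covered: 6 — 1 point.

1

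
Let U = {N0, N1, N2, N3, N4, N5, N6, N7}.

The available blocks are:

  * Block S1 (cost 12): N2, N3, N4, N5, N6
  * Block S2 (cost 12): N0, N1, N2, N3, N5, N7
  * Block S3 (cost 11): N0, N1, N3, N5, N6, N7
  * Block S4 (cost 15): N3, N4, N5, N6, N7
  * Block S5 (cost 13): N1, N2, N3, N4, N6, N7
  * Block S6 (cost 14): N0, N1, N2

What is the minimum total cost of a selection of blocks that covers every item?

S1, S3 together cover every item (S1 ∪ S3 = {N0, N1, N2, N3, N4, N5, N6, N7}); total cost 12 + 11 = 23.
No covering selection has total cost below 23.

23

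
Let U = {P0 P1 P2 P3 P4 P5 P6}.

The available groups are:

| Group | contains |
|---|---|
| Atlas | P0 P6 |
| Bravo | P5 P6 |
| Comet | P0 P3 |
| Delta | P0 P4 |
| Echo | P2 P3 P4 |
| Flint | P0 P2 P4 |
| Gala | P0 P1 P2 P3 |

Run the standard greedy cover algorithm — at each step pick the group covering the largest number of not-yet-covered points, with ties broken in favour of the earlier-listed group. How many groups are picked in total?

3

Greedy: pick Gala (covers 4 new) → pick Bravo (covers 2 new) → pick Delta (covers 1 new). Total picks: 3.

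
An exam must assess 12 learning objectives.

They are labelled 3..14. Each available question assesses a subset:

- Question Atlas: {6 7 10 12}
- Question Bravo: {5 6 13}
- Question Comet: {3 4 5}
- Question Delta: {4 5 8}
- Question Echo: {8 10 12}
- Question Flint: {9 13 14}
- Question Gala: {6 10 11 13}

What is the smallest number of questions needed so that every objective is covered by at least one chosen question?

5

Take {Atlas, Comet, Echo, Flint, Gala}. Their union is {3, 4, 5, 6, 7, 8, 9, 10, 11, 12, 13, 14}, which is all 12 objectives.
No 4 of the 7 questions cover everything (all 35 combinations miss at least one objective), so 5 is optimal.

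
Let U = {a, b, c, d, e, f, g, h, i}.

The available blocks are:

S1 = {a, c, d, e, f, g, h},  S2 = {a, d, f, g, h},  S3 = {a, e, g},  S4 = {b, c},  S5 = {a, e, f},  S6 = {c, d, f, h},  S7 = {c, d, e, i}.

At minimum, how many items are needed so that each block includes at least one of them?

The 2 items {a, c} hit every block.
The blocks S3, S6 are pairwise disjoint, so any hitting set needs a separate item for each — at least 2. Hence 2 is optimal.

2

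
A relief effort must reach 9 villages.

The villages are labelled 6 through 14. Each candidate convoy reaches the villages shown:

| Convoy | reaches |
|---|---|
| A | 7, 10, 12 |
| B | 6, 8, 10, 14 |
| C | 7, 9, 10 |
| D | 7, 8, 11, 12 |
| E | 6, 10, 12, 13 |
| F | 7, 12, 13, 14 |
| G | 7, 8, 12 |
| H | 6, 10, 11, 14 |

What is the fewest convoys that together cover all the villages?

4

Take {C, D, E, H}. Their union is {6, 7, 8, 9, 10, 11, 12, 13, 14}, which is all 9 villages.
No 3 of the 8 convoys cover everything (all 56 combinations miss at least one village), so 4 is optimal.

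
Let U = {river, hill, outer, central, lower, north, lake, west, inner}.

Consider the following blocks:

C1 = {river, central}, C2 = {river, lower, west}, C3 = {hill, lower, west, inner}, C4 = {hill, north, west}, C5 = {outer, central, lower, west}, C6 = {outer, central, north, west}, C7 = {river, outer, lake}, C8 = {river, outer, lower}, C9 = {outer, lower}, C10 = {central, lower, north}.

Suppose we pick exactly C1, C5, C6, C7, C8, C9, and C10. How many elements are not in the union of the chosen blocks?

Union of C1, C5, C6, C7, C8, C9, C10 = {river, outer, central, lower, north, lake, west}.
Not covered: hill, inner — 2 elements.

2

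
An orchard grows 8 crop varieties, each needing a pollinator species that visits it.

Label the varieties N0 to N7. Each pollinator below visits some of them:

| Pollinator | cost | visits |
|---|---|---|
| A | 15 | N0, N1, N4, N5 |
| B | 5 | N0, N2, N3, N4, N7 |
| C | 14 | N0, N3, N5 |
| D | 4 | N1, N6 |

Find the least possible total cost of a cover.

B, C, D together cover every variety (B ∪ C ∪ D = {N0, N1, N2, N3, N4, N5, N6, N7}); total cost 5 + 14 + 4 = 23.
No covering selection has total cost below 23.

23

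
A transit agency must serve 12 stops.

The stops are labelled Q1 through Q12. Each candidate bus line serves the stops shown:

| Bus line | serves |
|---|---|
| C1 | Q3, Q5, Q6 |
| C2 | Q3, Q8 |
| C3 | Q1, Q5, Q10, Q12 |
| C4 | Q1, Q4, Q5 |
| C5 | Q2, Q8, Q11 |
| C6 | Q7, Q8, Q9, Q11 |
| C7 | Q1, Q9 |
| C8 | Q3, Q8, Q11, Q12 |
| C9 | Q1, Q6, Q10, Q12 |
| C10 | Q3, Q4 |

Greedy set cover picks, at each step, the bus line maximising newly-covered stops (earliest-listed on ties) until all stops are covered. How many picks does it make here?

Greedy: pick C3 (covers 4 new) → pick C6 (covers 4 new) → pick C1 (covers 2 new) → pick C4 (covers 1 new) → pick C5 (covers 1 new). Total picks: 5.

5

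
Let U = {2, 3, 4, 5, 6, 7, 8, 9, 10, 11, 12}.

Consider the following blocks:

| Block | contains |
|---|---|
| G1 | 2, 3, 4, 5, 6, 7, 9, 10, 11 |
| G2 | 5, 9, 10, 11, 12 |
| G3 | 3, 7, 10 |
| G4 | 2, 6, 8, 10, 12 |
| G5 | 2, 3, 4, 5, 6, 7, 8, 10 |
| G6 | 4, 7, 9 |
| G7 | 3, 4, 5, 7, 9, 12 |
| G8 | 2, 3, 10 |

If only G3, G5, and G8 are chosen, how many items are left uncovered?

3

Union of G3, G5, G8 = {2, 3, 4, 5, 6, 7, 8, 10}.
Not covered: 9, 11, 12 — 3 items.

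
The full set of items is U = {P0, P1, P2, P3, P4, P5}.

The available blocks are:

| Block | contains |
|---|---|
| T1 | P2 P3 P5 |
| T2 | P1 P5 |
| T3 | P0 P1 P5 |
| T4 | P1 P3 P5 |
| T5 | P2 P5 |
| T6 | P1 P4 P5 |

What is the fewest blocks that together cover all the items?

3

T1 and T3 and T6 together: T1 ∪ T3 ∪ T6 = {P0, P1, P2, P3, P4, P5} — every item is covered.
Only T3 contains P0, so T3 is forced; the remaining 3 items need at least 2 more blocks (each remaining block adds at most 2) — so at least 3 blocks are needed, and 3 is optimal.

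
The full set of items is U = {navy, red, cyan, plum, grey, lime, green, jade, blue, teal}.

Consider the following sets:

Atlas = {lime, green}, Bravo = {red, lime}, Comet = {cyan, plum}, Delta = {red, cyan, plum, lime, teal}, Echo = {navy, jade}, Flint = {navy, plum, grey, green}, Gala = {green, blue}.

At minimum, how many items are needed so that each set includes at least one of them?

H = {navy, cyan, lime, green} meets every set (each contains at least one member of H), and |H| = 4.
The sets Bravo, Comet, Echo, Gala are pairwise disjoint, so any hitting set needs a separate item for each — at least 4. Hence 4 is optimal.

4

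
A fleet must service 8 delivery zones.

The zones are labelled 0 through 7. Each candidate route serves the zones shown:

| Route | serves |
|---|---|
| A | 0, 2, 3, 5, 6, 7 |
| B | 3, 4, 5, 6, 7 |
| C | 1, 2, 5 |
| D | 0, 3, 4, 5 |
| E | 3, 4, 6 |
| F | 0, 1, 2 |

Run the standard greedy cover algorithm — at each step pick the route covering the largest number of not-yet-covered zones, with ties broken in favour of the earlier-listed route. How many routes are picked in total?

3

Greedy: pick A (covers 6 new) → pick B (covers 1 new) → pick C (covers 1 new). Total picks: 3.
(The true minimum cover uses only 2 routes, so greedy is not optimal here.)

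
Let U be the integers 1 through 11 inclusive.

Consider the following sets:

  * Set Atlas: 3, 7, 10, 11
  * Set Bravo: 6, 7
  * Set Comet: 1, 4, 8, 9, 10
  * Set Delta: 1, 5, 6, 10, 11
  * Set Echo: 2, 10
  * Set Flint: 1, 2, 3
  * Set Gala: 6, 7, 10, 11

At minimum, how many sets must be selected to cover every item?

Atlas and Comet and Delta and Flint together: Atlas ∪ Comet ∪ Delta ∪ Flint = {1, 2, 3, 4, 5, 6, 7, 8, 9, 10, 11} — every item is covered.
No 3 of the 7 sets cover everything (all 35 combinations miss at least one item), so 4 is optimal.

4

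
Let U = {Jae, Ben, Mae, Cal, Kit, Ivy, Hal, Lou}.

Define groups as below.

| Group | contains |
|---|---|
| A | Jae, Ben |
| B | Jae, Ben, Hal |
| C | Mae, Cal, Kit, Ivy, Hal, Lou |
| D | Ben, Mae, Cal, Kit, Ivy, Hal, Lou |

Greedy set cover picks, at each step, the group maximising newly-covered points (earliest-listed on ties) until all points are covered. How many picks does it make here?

Greedy: pick D (covers 7 new) → pick A (covers 1 new). Total picks: 2.

2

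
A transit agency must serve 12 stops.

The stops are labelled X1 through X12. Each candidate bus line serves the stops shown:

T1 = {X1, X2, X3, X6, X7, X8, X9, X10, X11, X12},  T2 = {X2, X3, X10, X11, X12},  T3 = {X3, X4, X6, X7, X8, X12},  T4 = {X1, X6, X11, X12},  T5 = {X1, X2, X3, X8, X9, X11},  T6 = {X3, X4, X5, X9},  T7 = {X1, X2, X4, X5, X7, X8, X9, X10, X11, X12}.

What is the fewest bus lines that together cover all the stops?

2

Take {T3, T7}. Their union is {X1, X2, X3, X4, X5, X6, X7, X8, X9, X10, X11, X12}, which is all 12 stops.
No single bus line has all 12 stops (the largest, T1, has 10), so 2 is optimal.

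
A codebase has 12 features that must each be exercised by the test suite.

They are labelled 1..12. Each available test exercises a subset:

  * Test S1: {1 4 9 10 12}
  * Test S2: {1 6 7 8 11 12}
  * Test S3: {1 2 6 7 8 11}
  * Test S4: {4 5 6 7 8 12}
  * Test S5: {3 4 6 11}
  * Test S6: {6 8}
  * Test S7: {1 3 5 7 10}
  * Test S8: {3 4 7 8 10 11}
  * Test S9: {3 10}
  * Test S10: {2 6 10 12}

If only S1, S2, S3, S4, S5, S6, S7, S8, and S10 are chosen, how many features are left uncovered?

Union of S1, S2, S3, S4, S5, S6, S7, S8, S10 = {1, 2, 3, 4, 5, 6, 7, 8, 9, 10, 11, 12} — that's every feature, so 0 are uncovered.

0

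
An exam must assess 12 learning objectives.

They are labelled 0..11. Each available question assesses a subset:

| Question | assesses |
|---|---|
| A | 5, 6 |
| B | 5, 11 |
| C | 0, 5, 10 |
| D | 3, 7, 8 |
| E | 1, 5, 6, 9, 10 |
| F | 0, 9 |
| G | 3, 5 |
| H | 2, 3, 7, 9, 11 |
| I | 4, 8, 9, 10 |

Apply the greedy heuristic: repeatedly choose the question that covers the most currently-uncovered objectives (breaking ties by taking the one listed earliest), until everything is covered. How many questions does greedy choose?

Greedy: pick E (covers 5 new) → pick H (covers 4 new) → pick I (covers 2 new) → pick C (covers 1 new). Total picks: 4.

4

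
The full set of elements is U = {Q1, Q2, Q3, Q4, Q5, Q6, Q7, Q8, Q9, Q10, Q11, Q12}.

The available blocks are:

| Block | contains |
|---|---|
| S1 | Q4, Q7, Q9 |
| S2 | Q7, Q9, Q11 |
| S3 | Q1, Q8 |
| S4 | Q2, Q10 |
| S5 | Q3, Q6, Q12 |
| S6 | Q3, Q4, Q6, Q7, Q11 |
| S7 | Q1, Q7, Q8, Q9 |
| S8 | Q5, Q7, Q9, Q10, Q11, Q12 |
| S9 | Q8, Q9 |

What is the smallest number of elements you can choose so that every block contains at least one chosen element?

H = {Q6, Q8, Q9, Q10} meets every block (each contains at least one member of H), and |H| = 4.
The blocks S1, S3, S4, S5 are pairwise disjoint, so any hitting set needs a separate element for each — at least 4. Hence 4 is optimal.

4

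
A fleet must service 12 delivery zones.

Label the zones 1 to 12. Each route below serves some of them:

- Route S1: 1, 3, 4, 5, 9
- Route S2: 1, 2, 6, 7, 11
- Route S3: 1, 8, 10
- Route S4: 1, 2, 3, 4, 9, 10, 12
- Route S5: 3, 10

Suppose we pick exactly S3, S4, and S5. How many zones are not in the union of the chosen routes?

Union of S3, S4, S5 = {1, 2, 3, 4, 8, 9, 10, 12}.
Not covered: 5, 6, 7, 11 — 4 zones.

4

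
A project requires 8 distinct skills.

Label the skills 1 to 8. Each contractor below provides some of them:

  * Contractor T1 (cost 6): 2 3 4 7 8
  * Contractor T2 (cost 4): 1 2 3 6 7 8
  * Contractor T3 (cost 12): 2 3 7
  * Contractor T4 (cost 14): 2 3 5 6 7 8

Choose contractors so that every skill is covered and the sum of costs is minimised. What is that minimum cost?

24

T1, T2, T4 together cover every skill (T1 ∪ T2 ∪ T4 = {1, 2, 3, 4, 5, 6, 7, 8}); total cost 6 + 4 + 14 = 24.
No covering selection has total cost below 24.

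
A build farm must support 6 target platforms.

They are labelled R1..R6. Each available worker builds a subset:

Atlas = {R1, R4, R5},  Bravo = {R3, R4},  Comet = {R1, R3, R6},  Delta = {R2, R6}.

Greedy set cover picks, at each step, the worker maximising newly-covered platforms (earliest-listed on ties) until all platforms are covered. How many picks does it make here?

Greedy: pick Atlas (covers 3 new) → pick Comet (covers 2 new) → pick Delta (covers 1 new). Total picks: 3.

3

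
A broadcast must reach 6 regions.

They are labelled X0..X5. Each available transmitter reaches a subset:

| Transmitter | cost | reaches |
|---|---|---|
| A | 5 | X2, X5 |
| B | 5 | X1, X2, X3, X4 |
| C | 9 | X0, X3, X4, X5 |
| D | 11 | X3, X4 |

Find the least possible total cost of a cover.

B, C together cover every region (B ∪ C = {X0, X1, X2, X3, X4, X5}); total cost 5 + 9 = 14.
No covering selection has total cost below 14.

14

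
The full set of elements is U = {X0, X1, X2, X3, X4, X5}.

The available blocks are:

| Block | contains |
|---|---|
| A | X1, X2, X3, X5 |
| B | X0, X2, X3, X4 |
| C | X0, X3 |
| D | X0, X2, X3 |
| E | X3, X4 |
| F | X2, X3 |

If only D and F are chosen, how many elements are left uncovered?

Union of D, F = {X0, X2, X3}.
Not covered: X1, X4, X5 — 3 elements.

3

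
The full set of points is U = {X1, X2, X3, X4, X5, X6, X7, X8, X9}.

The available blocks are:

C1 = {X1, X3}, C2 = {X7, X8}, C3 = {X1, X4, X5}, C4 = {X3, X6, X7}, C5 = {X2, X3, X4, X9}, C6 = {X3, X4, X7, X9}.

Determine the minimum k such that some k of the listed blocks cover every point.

C2, C3, C4, and C5 cover everything between them: the union {X1, X2, X3, X4, X5, X6, X7, X8, X9} is all of U.
Only C5 contains X2, so C5 is forced; the remaining 5 points need at least 3 more blocks (each remaining block adds at most 2) — so at least 4 blocks are needed, and 4 is optimal.

4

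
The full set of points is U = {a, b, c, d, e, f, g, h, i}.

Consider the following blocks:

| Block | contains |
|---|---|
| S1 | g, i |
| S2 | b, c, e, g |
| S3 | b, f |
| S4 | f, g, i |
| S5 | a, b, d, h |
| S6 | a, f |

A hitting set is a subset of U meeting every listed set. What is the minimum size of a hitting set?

The 3 points {b, f, g} hit every block.
No choice of 2 points meets every block, so 3 is the minimum.

3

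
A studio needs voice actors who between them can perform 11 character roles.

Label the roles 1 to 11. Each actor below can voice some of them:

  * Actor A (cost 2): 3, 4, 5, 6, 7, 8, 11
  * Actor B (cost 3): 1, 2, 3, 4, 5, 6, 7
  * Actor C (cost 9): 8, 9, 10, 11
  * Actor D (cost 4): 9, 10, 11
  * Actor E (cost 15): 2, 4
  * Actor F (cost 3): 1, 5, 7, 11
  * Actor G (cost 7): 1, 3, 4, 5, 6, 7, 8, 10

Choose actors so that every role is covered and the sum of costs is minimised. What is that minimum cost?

9

A, B, D together cover every role (A ∪ B ∪ D = {1, 2, 3, 4, 5, 6, 7, 8, 9, 10, 11}); total cost 2 + 3 + 4 = 9.
No covering selection has total cost below 9.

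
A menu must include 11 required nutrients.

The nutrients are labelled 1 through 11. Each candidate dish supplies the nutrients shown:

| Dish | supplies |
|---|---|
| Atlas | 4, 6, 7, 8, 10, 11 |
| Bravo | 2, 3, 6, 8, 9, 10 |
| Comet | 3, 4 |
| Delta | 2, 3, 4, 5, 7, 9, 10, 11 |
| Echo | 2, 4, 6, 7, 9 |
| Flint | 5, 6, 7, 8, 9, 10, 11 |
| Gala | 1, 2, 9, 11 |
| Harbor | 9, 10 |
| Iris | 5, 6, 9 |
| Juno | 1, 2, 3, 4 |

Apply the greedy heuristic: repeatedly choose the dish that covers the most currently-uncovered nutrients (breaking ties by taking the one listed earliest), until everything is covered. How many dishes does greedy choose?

Greedy: pick Delta (covers 8 new) → pick Atlas (covers 2 new) → pick Gala (covers 1 new). Total picks: 3.
(The true minimum cover uses only 2 dishes, so greedy is not optimal here.)

3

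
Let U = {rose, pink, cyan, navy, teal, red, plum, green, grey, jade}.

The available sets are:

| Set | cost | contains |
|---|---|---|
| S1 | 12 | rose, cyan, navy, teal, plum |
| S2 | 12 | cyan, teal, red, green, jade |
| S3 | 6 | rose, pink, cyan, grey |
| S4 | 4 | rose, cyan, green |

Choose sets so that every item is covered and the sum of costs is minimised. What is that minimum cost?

30

S1, S2, S3 together cover every item (S1 ∪ S2 ∪ S3 = {rose, pink, cyan, navy, teal, red, plum, green, grey, jade}); total cost 12 + 12 + 6 = 30.
The greedy pick S4, S3, S1, S2 costs 34; no covering selection beats 30.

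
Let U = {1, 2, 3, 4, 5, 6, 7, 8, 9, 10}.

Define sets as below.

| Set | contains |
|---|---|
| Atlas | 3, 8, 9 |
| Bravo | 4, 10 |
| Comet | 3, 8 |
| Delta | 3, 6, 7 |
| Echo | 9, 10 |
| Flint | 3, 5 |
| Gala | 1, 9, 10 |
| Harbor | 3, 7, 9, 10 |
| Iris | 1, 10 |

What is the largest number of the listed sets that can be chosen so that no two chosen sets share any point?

Flint, Iris are pairwise disjoint (Flint={3,5}; Iris={1,10}).
Every remaining set overlaps one of these, and no 3 of the listed sets are pairwise disjoint, so 2 is the maximum.

2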